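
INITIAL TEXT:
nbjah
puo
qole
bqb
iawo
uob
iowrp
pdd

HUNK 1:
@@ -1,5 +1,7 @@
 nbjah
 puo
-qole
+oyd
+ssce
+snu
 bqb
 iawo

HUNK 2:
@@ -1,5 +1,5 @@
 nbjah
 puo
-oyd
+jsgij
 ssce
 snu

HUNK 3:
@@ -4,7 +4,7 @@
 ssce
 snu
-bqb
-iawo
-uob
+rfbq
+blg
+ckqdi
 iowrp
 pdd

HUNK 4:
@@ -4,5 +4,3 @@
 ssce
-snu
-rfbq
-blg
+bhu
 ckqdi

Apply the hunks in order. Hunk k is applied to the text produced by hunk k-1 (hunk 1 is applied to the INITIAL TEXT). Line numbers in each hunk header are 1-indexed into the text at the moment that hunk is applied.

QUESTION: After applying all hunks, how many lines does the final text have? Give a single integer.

Hunk 1: at line 1 remove [qole] add [oyd,ssce,snu] -> 10 lines: nbjah puo oyd ssce snu bqb iawo uob iowrp pdd
Hunk 2: at line 1 remove [oyd] add [jsgij] -> 10 lines: nbjah puo jsgij ssce snu bqb iawo uob iowrp pdd
Hunk 3: at line 4 remove [bqb,iawo,uob] add [rfbq,blg,ckqdi] -> 10 lines: nbjah puo jsgij ssce snu rfbq blg ckqdi iowrp pdd
Hunk 4: at line 4 remove [snu,rfbq,blg] add [bhu] -> 8 lines: nbjah puo jsgij ssce bhu ckqdi iowrp pdd
Final line count: 8

Answer: 8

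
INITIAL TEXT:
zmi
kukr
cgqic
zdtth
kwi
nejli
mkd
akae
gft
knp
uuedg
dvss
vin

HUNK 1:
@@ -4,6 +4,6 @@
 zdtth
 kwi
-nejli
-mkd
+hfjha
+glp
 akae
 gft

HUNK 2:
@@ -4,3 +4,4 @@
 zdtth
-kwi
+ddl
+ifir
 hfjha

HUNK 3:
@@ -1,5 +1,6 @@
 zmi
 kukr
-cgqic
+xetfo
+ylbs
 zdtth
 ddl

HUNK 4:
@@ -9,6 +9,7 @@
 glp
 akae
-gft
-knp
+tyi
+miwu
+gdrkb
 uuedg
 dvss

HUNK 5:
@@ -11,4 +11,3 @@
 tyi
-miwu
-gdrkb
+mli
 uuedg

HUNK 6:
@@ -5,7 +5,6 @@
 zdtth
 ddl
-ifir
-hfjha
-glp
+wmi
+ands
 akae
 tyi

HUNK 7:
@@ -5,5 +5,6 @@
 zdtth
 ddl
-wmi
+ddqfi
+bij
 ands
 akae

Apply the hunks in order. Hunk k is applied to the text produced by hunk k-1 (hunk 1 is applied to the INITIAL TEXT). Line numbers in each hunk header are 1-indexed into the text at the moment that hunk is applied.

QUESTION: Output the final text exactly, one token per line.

Hunk 1: at line 4 remove [nejli,mkd] add [hfjha,glp] -> 13 lines: zmi kukr cgqic zdtth kwi hfjha glp akae gft knp uuedg dvss vin
Hunk 2: at line 4 remove [kwi] add [ddl,ifir] -> 14 lines: zmi kukr cgqic zdtth ddl ifir hfjha glp akae gft knp uuedg dvss vin
Hunk 3: at line 1 remove [cgqic] add [xetfo,ylbs] -> 15 lines: zmi kukr xetfo ylbs zdtth ddl ifir hfjha glp akae gft knp uuedg dvss vin
Hunk 4: at line 9 remove [gft,knp] add [tyi,miwu,gdrkb] -> 16 lines: zmi kukr xetfo ylbs zdtth ddl ifir hfjha glp akae tyi miwu gdrkb uuedg dvss vin
Hunk 5: at line 11 remove [miwu,gdrkb] add [mli] -> 15 lines: zmi kukr xetfo ylbs zdtth ddl ifir hfjha glp akae tyi mli uuedg dvss vin
Hunk 6: at line 5 remove [ifir,hfjha,glp] add [wmi,ands] -> 14 lines: zmi kukr xetfo ylbs zdtth ddl wmi ands akae tyi mli uuedg dvss vin
Hunk 7: at line 5 remove [wmi] add [ddqfi,bij] -> 15 lines: zmi kukr xetfo ylbs zdtth ddl ddqfi bij ands akae tyi mli uuedg dvss vin

Answer: zmi
kukr
xetfo
ylbs
zdtth
ddl
ddqfi
bij
ands
akae
tyi
mli
uuedg
dvss
vin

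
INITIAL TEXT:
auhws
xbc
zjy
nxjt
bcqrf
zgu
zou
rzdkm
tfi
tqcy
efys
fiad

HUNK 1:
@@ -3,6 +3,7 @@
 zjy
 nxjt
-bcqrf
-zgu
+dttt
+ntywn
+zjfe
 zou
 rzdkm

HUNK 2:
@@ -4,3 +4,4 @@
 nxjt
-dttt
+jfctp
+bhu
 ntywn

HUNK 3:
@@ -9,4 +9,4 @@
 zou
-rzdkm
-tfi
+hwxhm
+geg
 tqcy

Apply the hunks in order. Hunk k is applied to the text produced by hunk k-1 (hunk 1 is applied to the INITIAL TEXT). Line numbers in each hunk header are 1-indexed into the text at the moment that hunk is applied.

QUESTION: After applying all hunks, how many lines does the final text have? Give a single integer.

Hunk 1: at line 3 remove [bcqrf,zgu] add [dttt,ntywn,zjfe] -> 13 lines: auhws xbc zjy nxjt dttt ntywn zjfe zou rzdkm tfi tqcy efys fiad
Hunk 2: at line 4 remove [dttt] add [jfctp,bhu] -> 14 lines: auhws xbc zjy nxjt jfctp bhu ntywn zjfe zou rzdkm tfi tqcy efys fiad
Hunk 3: at line 9 remove [rzdkm,tfi] add [hwxhm,geg] -> 14 lines: auhws xbc zjy nxjt jfctp bhu ntywn zjfe zou hwxhm geg tqcy efys fiad
Final line count: 14

Answer: 14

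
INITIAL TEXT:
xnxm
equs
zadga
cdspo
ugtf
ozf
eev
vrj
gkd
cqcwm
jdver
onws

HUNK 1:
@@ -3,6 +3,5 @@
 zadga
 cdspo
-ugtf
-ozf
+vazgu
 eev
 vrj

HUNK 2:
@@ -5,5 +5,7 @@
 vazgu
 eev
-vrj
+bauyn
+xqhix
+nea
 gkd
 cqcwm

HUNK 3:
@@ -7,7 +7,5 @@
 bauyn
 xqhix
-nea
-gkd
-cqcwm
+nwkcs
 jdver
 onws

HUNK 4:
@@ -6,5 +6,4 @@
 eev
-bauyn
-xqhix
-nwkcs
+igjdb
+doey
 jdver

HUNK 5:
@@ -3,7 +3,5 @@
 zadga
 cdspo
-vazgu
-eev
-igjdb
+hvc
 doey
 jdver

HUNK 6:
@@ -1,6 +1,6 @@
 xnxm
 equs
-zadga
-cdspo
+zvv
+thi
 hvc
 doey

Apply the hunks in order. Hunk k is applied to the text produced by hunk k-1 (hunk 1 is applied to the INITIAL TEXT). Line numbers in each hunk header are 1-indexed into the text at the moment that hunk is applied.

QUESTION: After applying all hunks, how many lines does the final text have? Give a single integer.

Answer: 8

Derivation:
Hunk 1: at line 3 remove [ugtf,ozf] add [vazgu] -> 11 lines: xnxm equs zadga cdspo vazgu eev vrj gkd cqcwm jdver onws
Hunk 2: at line 5 remove [vrj] add [bauyn,xqhix,nea] -> 13 lines: xnxm equs zadga cdspo vazgu eev bauyn xqhix nea gkd cqcwm jdver onws
Hunk 3: at line 7 remove [nea,gkd,cqcwm] add [nwkcs] -> 11 lines: xnxm equs zadga cdspo vazgu eev bauyn xqhix nwkcs jdver onws
Hunk 4: at line 6 remove [bauyn,xqhix,nwkcs] add [igjdb,doey] -> 10 lines: xnxm equs zadga cdspo vazgu eev igjdb doey jdver onws
Hunk 5: at line 3 remove [vazgu,eev,igjdb] add [hvc] -> 8 lines: xnxm equs zadga cdspo hvc doey jdver onws
Hunk 6: at line 1 remove [zadga,cdspo] add [zvv,thi] -> 8 lines: xnxm equs zvv thi hvc doey jdver onws
Final line count: 8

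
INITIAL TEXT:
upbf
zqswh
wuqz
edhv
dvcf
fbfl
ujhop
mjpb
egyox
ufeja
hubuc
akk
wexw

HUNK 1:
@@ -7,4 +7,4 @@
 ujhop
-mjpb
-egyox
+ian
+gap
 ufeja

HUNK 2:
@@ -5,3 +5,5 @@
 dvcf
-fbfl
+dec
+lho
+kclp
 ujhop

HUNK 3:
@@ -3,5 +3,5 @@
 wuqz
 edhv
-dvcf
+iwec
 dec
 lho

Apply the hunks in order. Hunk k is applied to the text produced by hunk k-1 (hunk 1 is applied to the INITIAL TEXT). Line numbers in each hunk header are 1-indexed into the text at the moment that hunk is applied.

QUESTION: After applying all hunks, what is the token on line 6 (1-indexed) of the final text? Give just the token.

Hunk 1: at line 7 remove [mjpb,egyox] add [ian,gap] -> 13 lines: upbf zqswh wuqz edhv dvcf fbfl ujhop ian gap ufeja hubuc akk wexw
Hunk 2: at line 5 remove [fbfl] add [dec,lho,kclp] -> 15 lines: upbf zqswh wuqz edhv dvcf dec lho kclp ujhop ian gap ufeja hubuc akk wexw
Hunk 3: at line 3 remove [dvcf] add [iwec] -> 15 lines: upbf zqswh wuqz edhv iwec dec lho kclp ujhop ian gap ufeja hubuc akk wexw
Final line 6: dec

Answer: dec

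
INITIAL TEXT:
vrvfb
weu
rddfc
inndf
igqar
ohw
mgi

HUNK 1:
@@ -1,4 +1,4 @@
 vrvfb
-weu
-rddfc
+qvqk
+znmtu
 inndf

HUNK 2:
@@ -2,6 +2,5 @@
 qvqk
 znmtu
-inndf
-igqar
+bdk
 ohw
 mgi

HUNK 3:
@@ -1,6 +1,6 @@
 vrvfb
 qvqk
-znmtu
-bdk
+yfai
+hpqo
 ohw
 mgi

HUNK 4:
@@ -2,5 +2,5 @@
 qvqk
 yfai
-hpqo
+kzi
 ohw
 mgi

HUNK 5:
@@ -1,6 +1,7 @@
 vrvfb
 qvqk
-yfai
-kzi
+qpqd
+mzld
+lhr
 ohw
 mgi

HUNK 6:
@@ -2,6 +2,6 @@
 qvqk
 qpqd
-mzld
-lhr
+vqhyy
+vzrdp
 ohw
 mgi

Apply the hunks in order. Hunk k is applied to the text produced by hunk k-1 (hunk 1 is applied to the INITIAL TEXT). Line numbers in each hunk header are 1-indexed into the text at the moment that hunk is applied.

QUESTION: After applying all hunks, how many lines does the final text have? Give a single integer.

Answer: 7

Derivation:
Hunk 1: at line 1 remove [weu,rddfc] add [qvqk,znmtu] -> 7 lines: vrvfb qvqk znmtu inndf igqar ohw mgi
Hunk 2: at line 2 remove [inndf,igqar] add [bdk] -> 6 lines: vrvfb qvqk znmtu bdk ohw mgi
Hunk 3: at line 1 remove [znmtu,bdk] add [yfai,hpqo] -> 6 lines: vrvfb qvqk yfai hpqo ohw mgi
Hunk 4: at line 2 remove [hpqo] add [kzi] -> 6 lines: vrvfb qvqk yfai kzi ohw mgi
Hunk 5: at line 1 remove [yfai,kzi] add [qpqd,mzld,lhr] -> 7 lines: vrvfb qvqk qpqd mzld lhr ohw mgi
Hunk 6: at line 2 remove [mzld,lhr] add [vqhyy,vzrdp] -> 7 lines: vrvfb qvqk qpqd vqhyy vzrdp ohw mgi
Final line count: 7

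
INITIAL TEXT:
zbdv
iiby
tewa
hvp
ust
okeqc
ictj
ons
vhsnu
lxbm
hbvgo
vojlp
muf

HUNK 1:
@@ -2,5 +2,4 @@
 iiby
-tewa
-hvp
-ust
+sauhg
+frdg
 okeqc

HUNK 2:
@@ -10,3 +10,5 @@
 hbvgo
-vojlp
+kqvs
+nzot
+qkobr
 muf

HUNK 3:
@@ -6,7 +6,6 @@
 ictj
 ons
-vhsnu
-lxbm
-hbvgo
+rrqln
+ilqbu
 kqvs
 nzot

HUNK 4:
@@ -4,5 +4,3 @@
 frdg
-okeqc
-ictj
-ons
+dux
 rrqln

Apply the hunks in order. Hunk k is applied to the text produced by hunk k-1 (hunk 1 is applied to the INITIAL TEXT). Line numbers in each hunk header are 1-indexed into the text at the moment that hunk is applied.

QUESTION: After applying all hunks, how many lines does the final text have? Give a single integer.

Answer: 11

Derivation:
Hunk 1: at line 2 remove [tewa,hvp,ust] add [sauhg,frdg] -> 12 lines: zbdv iiby sauhg frdg okeqc ictj ons vhsnu lxbm hbvgo vojlp muf
Hunk 2: at line 10 remove [vojlp] add [kqvs,nzot,qkobr] -> 14 lines: zbdv iiby sauhg frdg okeqc ictj ons vhsnu lxbm hbvgo kqvs nzot qkobr muf
Hunk 3: at line 6 remove [vhsnu,lxbm,hbvgo] add [rrqln,ilqbu] -> 13 lines: zbdv iiby sauhg frdg okeqc ictj ons rrqln ilqbu kqvs nzot qkobr muf
Hunk 4: at line 4 remove [okeqc,ictj,ons] add [dux] -> 11 lines: zbdv iiby sauhg frdg dux rrqln ilqbu kqvs nzot qkobr muf
Final line count: 11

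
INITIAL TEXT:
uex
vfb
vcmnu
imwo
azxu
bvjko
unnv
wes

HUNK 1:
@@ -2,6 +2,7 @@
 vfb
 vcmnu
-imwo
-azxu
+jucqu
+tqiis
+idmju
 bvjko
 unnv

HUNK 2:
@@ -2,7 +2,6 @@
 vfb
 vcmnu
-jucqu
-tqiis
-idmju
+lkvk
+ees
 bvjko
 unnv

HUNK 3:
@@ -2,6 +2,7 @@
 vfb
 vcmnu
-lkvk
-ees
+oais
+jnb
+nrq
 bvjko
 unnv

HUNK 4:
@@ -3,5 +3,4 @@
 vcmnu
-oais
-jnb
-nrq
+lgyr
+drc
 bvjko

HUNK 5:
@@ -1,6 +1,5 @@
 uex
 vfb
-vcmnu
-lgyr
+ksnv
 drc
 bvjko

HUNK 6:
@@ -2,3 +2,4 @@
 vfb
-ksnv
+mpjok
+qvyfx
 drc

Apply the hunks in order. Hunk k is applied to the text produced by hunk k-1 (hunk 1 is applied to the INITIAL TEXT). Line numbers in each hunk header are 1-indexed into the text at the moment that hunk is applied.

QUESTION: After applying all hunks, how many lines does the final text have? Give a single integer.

Answer: 8

Derivation:
Hunk 1: at line 2 remove [imwo,azxu] add [jucqu,tqiis,idmju] -> 9 lines: uex vfb vcmnu jucqu tqiis idmju bvjko unnv wes
Hunk 2: at line 2 remove [jucqu,tqiis,idmju] add [lkvk,ees] -> 8 lines: uex vfb vcmnu lkvk ees bvjko unnv wes
Hunk 3: at line 2 remove [lkvk,ees] add [oais,jnb,nrq] -> 9 lines: uex vfb vcmnu oais jnb nrq bvjko unnv wes
Hunk 4: at line 3 remove [oais,jnb,nrq] add [lgyr,drc] -> 8 lines: uex vfb vcmnu lgyr drc bvjko unnv wes
Hunk 5: at line 1 remove [vcmnu,lgyr] add [ksnv] -> 7 lines: uex vfb ksnv drc bvjko unnv wes
Hunk 6: at line 2 remove [ksnv] add [mpjok,qvyfx] -> 8 lines: uex vfb mpjok qvyfx drc bvjko unnv wes
Final line count: 8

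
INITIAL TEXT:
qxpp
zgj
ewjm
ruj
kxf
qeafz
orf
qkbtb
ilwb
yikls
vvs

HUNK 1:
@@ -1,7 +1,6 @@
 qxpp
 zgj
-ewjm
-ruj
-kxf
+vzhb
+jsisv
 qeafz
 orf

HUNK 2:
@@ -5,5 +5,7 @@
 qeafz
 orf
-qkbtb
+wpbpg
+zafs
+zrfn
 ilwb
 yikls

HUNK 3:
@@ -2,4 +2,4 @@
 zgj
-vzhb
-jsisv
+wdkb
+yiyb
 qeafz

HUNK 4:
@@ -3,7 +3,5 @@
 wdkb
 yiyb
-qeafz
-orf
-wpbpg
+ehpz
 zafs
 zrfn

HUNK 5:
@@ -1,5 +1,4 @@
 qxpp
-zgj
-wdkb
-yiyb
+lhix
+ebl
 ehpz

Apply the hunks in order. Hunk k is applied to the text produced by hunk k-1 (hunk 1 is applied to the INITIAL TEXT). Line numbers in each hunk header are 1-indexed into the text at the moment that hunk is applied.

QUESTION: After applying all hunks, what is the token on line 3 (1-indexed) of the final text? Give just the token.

Hunk 1: at line 1 remove [ewjm,ruj,kxf] add [vzhb,jsisv] -> 10 lines: qxpp zgj vzhb jsisv qeafz orf qkbtb ilwb yikls vvs
Hunk 2: at line 5 remove [qkbtb] add [wpbpg,zafs,zrfn] -> 12 lines: qxpp zgj vzhb jsisv qeafz orf wpbpg zafs zrfn ilwb yikls vvs
Hunk 3: at line 2 remove [vzhb,jsisv] add [wdkb,yiyb] -> 12 lines: qxpp zgj wdkb yiyb qeafz orf wpbpg zafs zrfn ilwb yikls vvs
Hunk 4: at line 3 remove [qeafz,orf,wpbpg] add [ehpz] -> 10 lines: qxpp zgj wdkb yiyb ehpz zafs zrfn ilwb yikls vvs
Hunk 5: at line 1 remove [zgj,wdkb,yiyb] add [lhix,ebl] -> 9 lines: qxpp lhix ebl ehpz zafs zrfn ilwb yikls vvs
Final line 3: ebl

Answer: ebl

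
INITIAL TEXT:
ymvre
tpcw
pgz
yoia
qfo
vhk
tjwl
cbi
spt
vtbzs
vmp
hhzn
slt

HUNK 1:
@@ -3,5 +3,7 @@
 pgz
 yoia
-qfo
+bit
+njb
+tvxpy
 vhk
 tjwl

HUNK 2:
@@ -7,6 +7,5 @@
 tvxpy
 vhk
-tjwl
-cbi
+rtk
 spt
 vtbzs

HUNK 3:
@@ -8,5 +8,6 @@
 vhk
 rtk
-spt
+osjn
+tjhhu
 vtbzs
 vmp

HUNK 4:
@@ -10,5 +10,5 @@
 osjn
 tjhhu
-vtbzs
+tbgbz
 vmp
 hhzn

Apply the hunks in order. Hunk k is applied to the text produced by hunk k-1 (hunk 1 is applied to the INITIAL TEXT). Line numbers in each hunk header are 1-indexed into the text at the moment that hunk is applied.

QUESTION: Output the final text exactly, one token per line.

Answer: ymvre
tpcw
pgz
yoia
bit
njb
tvxpy
vhk
rtk
osjn
tjhhu
tbgbz
vmp
hhzn
slt

Derivation:
Hunk 1: at line 3 remove [qfo] add [bit,njb,tvxpy] -> 15 lines: ymvre tpcw pgz yoia bit njb tvxpy vhk tjwl cbi spt vtbzs vmp hhzn slt
Hunk 2: at line 7 remove [tjwl,cbi] add [rtk] -> 14 lines: ymvre tpcw pgz yoia bit njb tvxpy vhk rtk spt vtbzs vmp hhzn slt
Hunk 3: at line 8 remove [spt] add [osjn,tjhhu] -> 15 lines: ymvre tpcw pgz yoia bit njb tvxpy vhk rtk osjn tjhhu vtbzs vmp hhzn slt
Hunk 4: at line 10 remove [vtbzs] add [tbgbz] -> 15 lines: ymvre tpcw pgz yoia bit njb tvxpy vhk rtk osjn tjhhu tbgbz vmp hhzn slt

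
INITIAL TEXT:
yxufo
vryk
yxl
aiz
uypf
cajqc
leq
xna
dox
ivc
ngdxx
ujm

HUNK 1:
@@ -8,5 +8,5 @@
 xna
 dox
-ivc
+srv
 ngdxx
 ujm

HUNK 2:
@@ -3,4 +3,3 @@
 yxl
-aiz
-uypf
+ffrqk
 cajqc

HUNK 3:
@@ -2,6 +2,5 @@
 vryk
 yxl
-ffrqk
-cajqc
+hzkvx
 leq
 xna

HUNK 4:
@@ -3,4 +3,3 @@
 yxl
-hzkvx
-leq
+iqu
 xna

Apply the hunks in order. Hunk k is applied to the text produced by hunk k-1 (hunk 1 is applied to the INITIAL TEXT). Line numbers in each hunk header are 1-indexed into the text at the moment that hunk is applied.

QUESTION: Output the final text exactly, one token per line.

Hunk 1: at line 8 remove [ivc] add [srv] -> 12 lines: yxufo vryk yxl aiz uypf cajqc leq xna dox srv ngdxx ujm
Hunk 2: at line 3 remove [aiz,uypf] add [ffrqk] -> 11 lines: yxufo vryk yxl ffrqk cajqc leq xna dox srv ngdxx ujm
Hunk 3: at line 2 remove [ffrqk,cajqc] add [hzkvx] -> 10 lines: yxufo vryk yxl hzkvx leq xna dox srv ngdxx ujm
Hunk 4: at line 3 remove [hzkvx,leq] add [iqu] -> 9 lines: yxufo vryk yxl iqu xna dox srv ngdxx ujm

Answer: yxufo
vryk
yxl
iqu
xna
dox
srv
ngdxx
ujm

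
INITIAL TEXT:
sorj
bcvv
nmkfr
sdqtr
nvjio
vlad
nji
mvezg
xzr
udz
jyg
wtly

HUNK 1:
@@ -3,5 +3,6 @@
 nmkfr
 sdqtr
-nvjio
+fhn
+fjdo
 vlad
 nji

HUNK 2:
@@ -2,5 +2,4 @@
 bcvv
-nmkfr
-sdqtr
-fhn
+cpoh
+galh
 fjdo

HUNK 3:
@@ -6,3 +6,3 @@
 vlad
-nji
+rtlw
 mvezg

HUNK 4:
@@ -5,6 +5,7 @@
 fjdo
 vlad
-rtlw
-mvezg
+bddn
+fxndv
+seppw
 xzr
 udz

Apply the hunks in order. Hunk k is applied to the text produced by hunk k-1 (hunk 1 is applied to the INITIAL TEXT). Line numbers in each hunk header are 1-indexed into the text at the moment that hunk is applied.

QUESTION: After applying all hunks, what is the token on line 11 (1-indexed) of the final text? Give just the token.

Answer: udz

Derivation:
Hunk 1: at line 3 remove [nvjio] add [fhn,fjdo] -> 13 lines: sorj bcvv nmkfr sdqtr fhn fjdo vlad nji mvezg xzr udz jyg wtly
Hunk 2: at line 2 remove [nmkfr,sdqtr,fhn] add [cpoh,galh] -> 12 lines: sorj bcvv cpoh galh fjdo vlad nji mvezg xzr udz jyg wtly
Hunk 3: at line 6 remove [nji] add [rtlw] -> 12 lines: sorj bcvv cpoh galh fjdo vlad rtlw mvezg xzr udz jyg wtly
Hunk 4: at line 5 remove [rtlw,mvezg] add [bddn,fxndv,seppw] -> 13 lines: sorj bcvv cpoh galh fjdo vlad bddn fxndv seppw xzr udz jyg wtly
Final line 11: udz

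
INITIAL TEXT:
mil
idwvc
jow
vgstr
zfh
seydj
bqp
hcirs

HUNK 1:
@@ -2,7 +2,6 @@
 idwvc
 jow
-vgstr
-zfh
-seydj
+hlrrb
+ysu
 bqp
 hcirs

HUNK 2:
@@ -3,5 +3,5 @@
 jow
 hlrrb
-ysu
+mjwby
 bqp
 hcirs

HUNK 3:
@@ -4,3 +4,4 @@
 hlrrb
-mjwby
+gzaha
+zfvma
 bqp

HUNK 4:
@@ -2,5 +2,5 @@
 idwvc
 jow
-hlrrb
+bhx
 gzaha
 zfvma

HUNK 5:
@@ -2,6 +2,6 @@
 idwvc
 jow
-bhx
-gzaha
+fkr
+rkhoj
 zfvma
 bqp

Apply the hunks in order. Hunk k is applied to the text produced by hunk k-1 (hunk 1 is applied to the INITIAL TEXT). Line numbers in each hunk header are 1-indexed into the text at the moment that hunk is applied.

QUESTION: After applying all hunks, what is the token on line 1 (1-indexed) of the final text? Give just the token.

Hunk 1: at line 2 remove [vgstr,zfh,seydj] add [hlrrb,ysu] -> 7 lines: mil idwvc jow hlrrb ysu bqp hcirs
Hunk 2: at line 3 remove [ysu] add [mjwby] -> 7 lines: mil idwvc jow hlrrb mjwby bqp hcirs
Hunk 3: at line 4 remove [mjwby] add [gzaha,zfvma] -> 8 lines: mil idwvc jow hlrrb gzaha zfvma bqp hcirs
Hunk 4: at line 2 remove [hlrrb] add [bhx] -> 8 lines: mil idwvc jow bhx gzaha zfvma bqp hcirs
Hunk 5: at line 2 remove [bhx,gzaha] add [fkr,rkhoj] -> 8 lines: mil idwvc jow fkr rkhoj zfvma bqp hcirs
Final line 1: mil

Answer: mil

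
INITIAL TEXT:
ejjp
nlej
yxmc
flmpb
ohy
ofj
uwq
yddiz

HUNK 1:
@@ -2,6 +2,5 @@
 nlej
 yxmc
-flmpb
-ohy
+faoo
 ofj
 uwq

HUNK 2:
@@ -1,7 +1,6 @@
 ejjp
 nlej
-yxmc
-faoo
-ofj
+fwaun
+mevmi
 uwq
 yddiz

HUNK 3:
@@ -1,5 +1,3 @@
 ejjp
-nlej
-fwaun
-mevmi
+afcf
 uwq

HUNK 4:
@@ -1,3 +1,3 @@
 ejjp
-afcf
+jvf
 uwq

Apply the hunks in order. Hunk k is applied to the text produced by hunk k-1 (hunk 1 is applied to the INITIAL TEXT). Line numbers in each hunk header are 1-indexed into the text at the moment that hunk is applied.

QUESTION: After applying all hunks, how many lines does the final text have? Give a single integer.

Answer: 4

Derivation:
Hunk 1: at line 2 remove [flmpb,ohy] add [faoo] -> 7 lines: ejjp nlej yxmc faoo ofj uwq yddiz
Hunk 2: at line 1 remove [yxmc,faoo,ofj] add [fwaun,mevmi] -> 6 lines: ejjp nlej fwaun mevmi uwq yddiz
Hunk 3: at line 1 remove [nlej,fwaun,mevmi] add [afcf] -> 4 lines: ejjp afcf uwq yddiz
Hunk 4: at line 1 remove [afcf] add [jvf] -> 4 lines: ejjp jvf uwq yddiz
Final line count: 4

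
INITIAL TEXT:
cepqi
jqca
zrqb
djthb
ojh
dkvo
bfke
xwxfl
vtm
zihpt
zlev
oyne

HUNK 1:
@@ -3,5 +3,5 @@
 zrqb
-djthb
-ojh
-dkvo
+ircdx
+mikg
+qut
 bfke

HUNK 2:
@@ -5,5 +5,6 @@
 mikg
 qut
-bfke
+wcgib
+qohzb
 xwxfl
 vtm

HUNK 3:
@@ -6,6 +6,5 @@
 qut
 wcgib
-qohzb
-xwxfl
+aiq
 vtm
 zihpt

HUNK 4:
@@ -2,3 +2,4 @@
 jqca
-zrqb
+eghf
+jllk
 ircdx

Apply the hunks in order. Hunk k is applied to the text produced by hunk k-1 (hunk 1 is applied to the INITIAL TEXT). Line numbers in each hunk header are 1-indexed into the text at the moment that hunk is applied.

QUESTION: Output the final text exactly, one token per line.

Hunk 1: at line 3 remove [djthb,ojh,dkvo] add [ircdx,mikg,qut] -> 12 lines: cepqi jqca zrqb ircdx mikg qut bfke xwxfl vtm zihpt zlev oyne
Hunk 2: at line 5 remove [bfke] add [wcgib,qohzb] -> 13 lines: cepqi jqca zrqb ircdx mikg qut wcgib qohzb xwxfl vtm zihpt zlev oyne
Hunk 3: at line 6 remove [qohzb,xwxfl] add [aiq] -> 12 lines: cepqi jqca zrqb ircdx mikg qut wcgib aiq vtm zihpt zlev oyne
Hunk 4: at line 2 remove [zrqb] add [eghf,jllk] -> 13 lines: cepqi jqca eghf jllk ircdx mikg qut wcgib aiq vtm zihpt zlev oyne

Answer: cepqi
jqca
eghf
jllk
ircdx
mikg
qut
wcgib
aiq
vtm
zihpt
zlev
oyne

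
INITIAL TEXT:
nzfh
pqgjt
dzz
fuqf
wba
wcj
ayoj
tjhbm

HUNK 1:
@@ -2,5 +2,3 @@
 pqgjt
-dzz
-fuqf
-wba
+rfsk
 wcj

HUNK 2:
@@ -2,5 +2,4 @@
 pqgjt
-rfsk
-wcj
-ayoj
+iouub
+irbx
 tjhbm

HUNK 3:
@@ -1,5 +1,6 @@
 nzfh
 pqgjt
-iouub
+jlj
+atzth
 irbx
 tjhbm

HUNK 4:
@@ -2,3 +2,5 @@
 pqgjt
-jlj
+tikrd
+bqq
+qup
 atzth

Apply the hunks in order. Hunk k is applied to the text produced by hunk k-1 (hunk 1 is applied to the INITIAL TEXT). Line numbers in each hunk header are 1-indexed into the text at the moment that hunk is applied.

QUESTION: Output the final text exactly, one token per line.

Hunk 1: at line 2 remove [dzz,fuqf,wba] add [rfsk] -> 6 lines: nzfh pqgjt rfsk wcj ayoj tjhbm
Hunk 2: at line 2 remove [rfsk,wcj,ayoj] add [iouub,irbx] -> 5 lines: nzfh pqgjt iouub irbx tjhbm
Hunk 3: at line 1 remove [iouub] add [jlj,atzth] -> 6 lines: nzfh pqgjt jlj atzth irbx tjhbm
Hunk 4: at line 2 remove [jlj] add [tikrd,bqq,qup] -> 8 lines: nzfh pqgjt tikrd bqq qup atzth irbx tjhbm

Answer: nzfh
pqgjt
tikrd
bqq
qup
atzth
irbx
tjhbm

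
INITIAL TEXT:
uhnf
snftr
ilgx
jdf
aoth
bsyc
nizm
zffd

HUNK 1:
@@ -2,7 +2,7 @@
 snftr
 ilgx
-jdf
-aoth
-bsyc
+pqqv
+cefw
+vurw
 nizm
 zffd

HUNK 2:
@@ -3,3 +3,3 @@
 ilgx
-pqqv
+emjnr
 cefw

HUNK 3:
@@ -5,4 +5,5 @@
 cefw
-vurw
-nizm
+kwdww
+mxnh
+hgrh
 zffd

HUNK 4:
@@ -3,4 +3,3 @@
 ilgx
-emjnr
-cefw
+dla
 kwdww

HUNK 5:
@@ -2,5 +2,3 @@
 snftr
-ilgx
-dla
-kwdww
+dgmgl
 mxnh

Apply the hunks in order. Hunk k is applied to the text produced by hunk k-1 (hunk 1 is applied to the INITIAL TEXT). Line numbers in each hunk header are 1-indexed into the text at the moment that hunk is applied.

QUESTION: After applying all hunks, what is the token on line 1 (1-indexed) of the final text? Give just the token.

Answer: uhnf

Derivation:
Hunk 1: at line 2 remove [jdf,aoth,bsyc] add [pqqv,cefw,vurw] -> 8 lines: uhnf snftr ilgx pqqv cefw vurw nizm zffd
Hunk 2: at line 3 remove [pqqv] add [emjnr] -> 8 lines: uhnf snftr ilgx emjnr cefw vurw nizm zffd
Hunk 3: at line 5 remove [vurw,nizm] add [kwdww,mxnh,hgrh] -> 9 lines: uhnf snftr ilgx emjnr cefw kwdww mxnh hgrh zffd
Hunk 4: at line 3 remove [emjnr,cefw] add [dla] -> 8 lines: uhnf snftr ilgx dla kwdww mxnh hgrh zffd
Hunk 5: at line 2 remove [ilgx,dla,kwdww] add [dgmgl] -> 6 lines: uhnf snftr dgmgl mxnh hgrh zffd
Final line 1: uhnf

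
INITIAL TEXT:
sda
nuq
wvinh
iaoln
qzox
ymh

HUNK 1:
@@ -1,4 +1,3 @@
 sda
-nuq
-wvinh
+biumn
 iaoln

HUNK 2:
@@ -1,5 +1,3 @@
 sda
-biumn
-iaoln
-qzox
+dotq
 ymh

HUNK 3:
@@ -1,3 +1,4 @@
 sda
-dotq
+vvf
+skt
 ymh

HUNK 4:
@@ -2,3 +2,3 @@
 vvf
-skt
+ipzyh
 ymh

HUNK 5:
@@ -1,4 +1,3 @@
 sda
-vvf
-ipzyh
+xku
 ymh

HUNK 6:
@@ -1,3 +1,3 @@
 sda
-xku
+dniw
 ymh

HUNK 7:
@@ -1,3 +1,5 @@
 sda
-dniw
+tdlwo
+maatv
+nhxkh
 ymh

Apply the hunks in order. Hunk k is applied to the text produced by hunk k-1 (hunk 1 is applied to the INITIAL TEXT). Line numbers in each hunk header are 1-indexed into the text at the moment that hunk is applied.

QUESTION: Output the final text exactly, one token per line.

Answer: sda
tdlwo
maatv
nhxkh
ymh

Derivation:
Hunk 1: at line 1 remove [nuq,wvinh] add [biumn] -> 5 lines: sda biumn iaoln qzox ymh
Hunk 2: at line 1 remove [biumn,iaoln,qzox] add [dotq] -> 3 lines: sda dotq ymh
Hunk 3: at line 1 remove [dotq] add [vvf,skt] -> 4 lines: sda vvf skt ymh
Hunk 4: at line 2 remove [skt] add [ipzyh] -> 4 lines: sda vvf ipzyh ymh
Hunk 5: at line 1 remove [vvf,ipzyh] add [xku] -> 3 lines: sda xku ymh
Hunk 6: at line 1 remove [xku] add [dniw] -> 3 lines: sda dniw ymh
Hunk 7: at line 1 remove [dniw] add [tdlwo,maatv,nhxkh] -> 5 lines: sda tdlwo maatv nhxkh ymh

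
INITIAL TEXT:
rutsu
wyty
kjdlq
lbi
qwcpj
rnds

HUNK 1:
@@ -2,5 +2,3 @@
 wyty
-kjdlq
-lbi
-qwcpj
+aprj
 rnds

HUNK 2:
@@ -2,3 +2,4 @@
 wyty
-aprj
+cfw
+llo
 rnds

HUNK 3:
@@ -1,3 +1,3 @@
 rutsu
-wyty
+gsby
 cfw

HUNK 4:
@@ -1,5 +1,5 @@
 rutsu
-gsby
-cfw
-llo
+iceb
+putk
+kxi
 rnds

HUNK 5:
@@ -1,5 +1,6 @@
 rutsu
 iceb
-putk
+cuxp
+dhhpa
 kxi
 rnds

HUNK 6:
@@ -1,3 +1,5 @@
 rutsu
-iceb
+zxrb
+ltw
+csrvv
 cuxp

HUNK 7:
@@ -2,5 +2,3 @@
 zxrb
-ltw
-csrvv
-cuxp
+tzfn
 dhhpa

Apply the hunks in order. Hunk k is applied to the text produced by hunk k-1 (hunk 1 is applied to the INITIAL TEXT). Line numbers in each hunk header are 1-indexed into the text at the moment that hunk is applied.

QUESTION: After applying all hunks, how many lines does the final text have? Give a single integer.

Answer: 6

Derivation:
Hunk 1: at line 2 remove [kjdlq,lbi,qwcpj] add [aprj] -> 4 lines: rutsu wyty aprj rnds
Hunk 2: at line 2 remove [aprj] add [cfw,llo] -> 5 lines: rutsu wyty cfw llo rnds
Hunk 3: at line 1 remove [wyty] add [gsby] -> 5 lines: rutsu gsby cfw llo rnds
Hunk 4: at line 1 remove [gsby,cfw,llo] add [iceb,putk,kxi] -> 5 lines: rutsu iceb putk kxi rnds
Hunk 5: at line 1 remove [putk] add [cuxp,dhhpa] -> 6 lines: rutsu iceb cuxp dhhpa kxi rnds
Hunk 6: at line 1 remove [iceb] add [zxrb,ltw,csrvv] -> 8 lines: rutsu zxrb ltw csrvv cuxp dhhpa kxi rnds
Hunk 7: at line 2 remove [ltw,csrvv,cuxp] add [tzfn] -> 6 lines: rutsu zxrb tzfn dhhpa kxi rnds
Final line count: 6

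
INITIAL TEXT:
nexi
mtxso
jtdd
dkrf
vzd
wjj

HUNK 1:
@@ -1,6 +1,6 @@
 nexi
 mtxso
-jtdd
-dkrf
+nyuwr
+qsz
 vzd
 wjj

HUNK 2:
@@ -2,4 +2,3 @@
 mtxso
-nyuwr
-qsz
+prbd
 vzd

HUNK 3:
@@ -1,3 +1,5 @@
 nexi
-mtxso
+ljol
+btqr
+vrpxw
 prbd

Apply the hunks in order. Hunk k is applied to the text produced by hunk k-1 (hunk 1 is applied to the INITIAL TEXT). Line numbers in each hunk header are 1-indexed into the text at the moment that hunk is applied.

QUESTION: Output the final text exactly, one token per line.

Answer: nexi
ljol
btqr
vrpxw
prbd
vzd
wjj

Derivation:
Hunk 1: at line 1 remove [jtdd,dkrf] add [nyuwr,qsz] -> 6 lines: nexi mtxso nyuwr qsz vzd wjj
Hunk 2: at line 2 remove [nyuwr,qsz] add [prbd] -> 5 lines: nexi mtxso prbd vzd wjj
Hunk 3: at line 1 remove [mtxso] add [ljol,btqr,vrpxw] -> 7 lines: nexi ljol btqr vrpxw prbd vzd wjj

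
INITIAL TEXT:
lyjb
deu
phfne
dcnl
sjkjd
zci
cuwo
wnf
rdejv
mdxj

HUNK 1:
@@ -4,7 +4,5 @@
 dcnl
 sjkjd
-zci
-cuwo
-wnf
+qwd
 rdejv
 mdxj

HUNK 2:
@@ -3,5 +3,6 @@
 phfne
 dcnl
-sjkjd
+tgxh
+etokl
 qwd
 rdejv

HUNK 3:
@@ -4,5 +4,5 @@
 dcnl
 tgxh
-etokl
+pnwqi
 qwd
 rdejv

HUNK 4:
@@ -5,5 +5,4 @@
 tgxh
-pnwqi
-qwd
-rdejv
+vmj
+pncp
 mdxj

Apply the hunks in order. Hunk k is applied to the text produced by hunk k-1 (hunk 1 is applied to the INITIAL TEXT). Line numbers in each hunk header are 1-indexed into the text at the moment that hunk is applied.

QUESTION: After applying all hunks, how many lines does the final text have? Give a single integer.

Hunk 1: at line 4 remove [zci,cuwo,wnf] add [qwd] -> 8 lines: lyjb deu phfne dcnl sjkjd qwd rdejv mdxj
Hunk 2: at line 3 remove [sjkjd] add [tgxh,etokl] -> 9 lines: lyjb deu phfne dcnl tgxh etokl qwd rdejv mdxj
Hunk 3: at line 4 remove [etokl] add [pnwqi] -> 9 lines: lyjb deu phfne dcnl tgxh pnwqi qwd rdejv mdxj
Hunk 4: at line 5 remove [pnwqi,qwd,rdejv] add [vmj,pncp] -> 8 lines: lyjb deu phfne dcnl tgxh vmj pncp mdxj
Final line count: 8

Answer: 8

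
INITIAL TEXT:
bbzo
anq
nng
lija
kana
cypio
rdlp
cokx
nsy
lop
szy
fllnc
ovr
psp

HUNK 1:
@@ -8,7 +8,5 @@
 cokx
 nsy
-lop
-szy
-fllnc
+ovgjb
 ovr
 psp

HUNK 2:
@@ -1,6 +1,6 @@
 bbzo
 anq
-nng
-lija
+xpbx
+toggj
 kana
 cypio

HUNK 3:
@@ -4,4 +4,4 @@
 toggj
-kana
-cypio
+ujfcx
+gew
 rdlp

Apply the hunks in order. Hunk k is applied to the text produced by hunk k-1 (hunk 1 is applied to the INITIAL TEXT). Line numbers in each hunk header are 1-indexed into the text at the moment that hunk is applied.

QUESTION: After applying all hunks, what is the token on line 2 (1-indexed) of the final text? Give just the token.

Answer: anq

Derivation:
Hunk 1: at line 8 remove [lop,szy,fllnc] add [ovgjb] -> 12 lines: bbzo anq nng lija kana cypio rdlp cokx nsy ovgjb ovr psp
Hunk 2: at line 1 remove [nng,lija] add [xpbx,toggj] -> 12 lines: bbzo anq xpbx toggj kana cypio rdlp cokx nsy ovgjb ovr psp
Hunk 3: at line 4 remove [kana,cypio] add [ujfcx,gew] -> 12 lines: bbzo anq xpbx toggj ujfcx gew rdlp cokx nsy ovgjb ovr psp
Final line 2: anq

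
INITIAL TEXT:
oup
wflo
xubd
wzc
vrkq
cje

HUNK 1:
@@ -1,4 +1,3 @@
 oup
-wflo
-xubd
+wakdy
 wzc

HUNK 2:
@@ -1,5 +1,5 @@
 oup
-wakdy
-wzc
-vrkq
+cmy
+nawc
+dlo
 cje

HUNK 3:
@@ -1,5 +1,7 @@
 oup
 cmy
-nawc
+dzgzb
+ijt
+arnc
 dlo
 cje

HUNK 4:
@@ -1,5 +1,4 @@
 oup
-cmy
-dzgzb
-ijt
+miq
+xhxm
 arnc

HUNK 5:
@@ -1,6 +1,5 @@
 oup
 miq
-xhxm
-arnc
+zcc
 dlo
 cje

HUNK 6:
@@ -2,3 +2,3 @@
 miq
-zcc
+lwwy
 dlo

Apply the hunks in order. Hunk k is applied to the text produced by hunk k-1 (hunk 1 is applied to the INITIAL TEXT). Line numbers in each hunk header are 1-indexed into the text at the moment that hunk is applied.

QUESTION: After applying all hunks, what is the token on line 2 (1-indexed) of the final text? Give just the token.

Hunk 1: at line 1 remove [wflo,xubd] add [wakdy] -> 5 lines: oup wakdy wzc vrkq cje
Hunk 2: at line 1 remove [wakdy,wzc,vrkq] add [cmy,nawc,dlo] -> 5 lines: oup cmy nawc dlo cje
Hunk 3: at line 1 remove [nawc] add [dzgzb,ijt,arnc] -> 7 lines: oup cmy dzgzb ijt arnc dlo cje
Hunk 4: at line 1 remove [cmy,dzgzb,ijt] add [miq,xhxm] -> 6 lines: oup miq xhxm arnc dlo cje
Hunk 5: at line 1 remove [xhxm,arnc] add [zcc] -> 5 lines: oup miq zcc dlo cje
Hunk 6: at line 2 remove [zcc] add [lwwy] -> 5 lines: oup miq lwwy dlo cje
Final line 2: miq

Answer: miq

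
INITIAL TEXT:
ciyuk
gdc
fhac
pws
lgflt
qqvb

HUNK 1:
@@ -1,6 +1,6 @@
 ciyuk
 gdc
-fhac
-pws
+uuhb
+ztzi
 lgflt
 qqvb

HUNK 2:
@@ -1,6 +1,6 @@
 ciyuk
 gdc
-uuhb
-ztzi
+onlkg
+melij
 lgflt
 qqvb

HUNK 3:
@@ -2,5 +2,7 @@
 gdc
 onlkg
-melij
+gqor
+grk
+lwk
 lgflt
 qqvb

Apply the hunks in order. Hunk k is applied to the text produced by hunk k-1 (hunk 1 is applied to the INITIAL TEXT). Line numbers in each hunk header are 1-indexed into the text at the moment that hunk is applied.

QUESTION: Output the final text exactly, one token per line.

Answer: ciyuk
gdc
onlkg
gqor
grk
lwk
lgflt
qqvb

Derivation:
Hunk 1: at line 1 remove [fhac,pws] add [uuhb,ztzi] -> 6 lines: ciyuk gdc uuhb ztzi lgflt qqvb
Hunk 2: at line 1 remove [uuhb,ztzi] add [onlkg,melij] -> 6 lines: ciyuk gdc onlkg melij lgflt qqvb
Hunk 3: at line 2 remove [melij] add [gqor,grk,lwk] -> 8 lines: ciyuk gdc onlkg gqor grk lwk lgflt qqvb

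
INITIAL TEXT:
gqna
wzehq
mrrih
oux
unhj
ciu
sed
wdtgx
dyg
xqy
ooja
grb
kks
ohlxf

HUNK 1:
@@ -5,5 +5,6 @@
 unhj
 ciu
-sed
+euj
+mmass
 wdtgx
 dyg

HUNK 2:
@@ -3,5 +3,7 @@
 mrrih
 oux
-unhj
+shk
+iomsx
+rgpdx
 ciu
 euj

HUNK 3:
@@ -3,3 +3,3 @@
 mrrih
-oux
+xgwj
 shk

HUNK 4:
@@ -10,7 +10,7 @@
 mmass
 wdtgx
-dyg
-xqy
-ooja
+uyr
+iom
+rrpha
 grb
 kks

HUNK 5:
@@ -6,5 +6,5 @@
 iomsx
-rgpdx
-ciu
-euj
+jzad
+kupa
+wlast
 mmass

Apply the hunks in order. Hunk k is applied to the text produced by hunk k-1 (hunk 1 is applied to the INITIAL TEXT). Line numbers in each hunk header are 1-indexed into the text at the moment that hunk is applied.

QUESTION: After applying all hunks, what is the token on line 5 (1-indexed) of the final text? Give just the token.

Answer: shk

Derivation:
Hunk 1: at line 5 remove [sed] add [euj,mmass] -> 15 lines: gqna wzehq mrrih oux unhj ciu euj mmass wdtgx dyg xqy ooja grb kks ohlxf
Hunk 2: at line 3 remove [unhj] add [shk,iomsx,rgpdx] -> 17 lines: gqna wzehq mrrih oux shk iomsx rgpdx ciu euj mmass wdtgx dyg xqy ooja grb kks ohlxf
Hunk 3: at line 3 remove [oux] add [xgwj] -> 17 lines: gqna wzehq mrrih xgwj shk iomsx rgpdx ciu euj mmass wdtgx dyg xqy ooja grb kks ohlxf
Hunk 4: at line 10 remove [dyg,xqy,ooja] add [uyr,iom,rrpha] -> 17 lines: gqna wzehq mrrih xgwj shk iomsx rgpdx ciu euj mmass wdtgx uyr iom rrpha grb kks ohlxf
Hunk 5: at line 6 remove [rgpdx,ciu,euj] add [jzad,kupa,wlast] -> 17 lines: gqna wzehq mrrih xgwj shk iomsx jzad kupa wlast mmass wdtgx uyr iom rrpha grb kks ohlxf
Final line 5: shk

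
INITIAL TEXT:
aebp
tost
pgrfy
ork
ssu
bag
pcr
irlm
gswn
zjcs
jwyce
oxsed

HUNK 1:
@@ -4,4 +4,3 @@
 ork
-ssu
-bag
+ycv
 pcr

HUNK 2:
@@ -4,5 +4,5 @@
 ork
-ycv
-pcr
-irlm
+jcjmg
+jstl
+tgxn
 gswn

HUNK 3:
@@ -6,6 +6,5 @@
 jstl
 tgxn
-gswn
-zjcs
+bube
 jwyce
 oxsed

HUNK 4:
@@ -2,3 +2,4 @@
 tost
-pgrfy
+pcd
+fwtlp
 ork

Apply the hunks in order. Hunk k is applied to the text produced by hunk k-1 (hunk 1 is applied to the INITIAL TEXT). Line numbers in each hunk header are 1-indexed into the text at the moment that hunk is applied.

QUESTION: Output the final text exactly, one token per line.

Hunk 1: at line 4 remove [ssu,bag] add [ycv] -> 11 lines: aebp tost pgrfy ork ycv pcr irlm gswn zjcs jwyce oxsed
Hunk 2: at line 4 remove [ycv,pcr,irlm] add [jcjmg,jstl,tgxn] -> 11 lines: aebp tost pgrfy ork jcjmg jstl tgxn gswn zjcs jwyce oxsed
Hunk 3: at line 6 remove [gswn,zjcs] add [bube] -> 10 lines: aebp tost pgrfy ork jcjmg jstl tgxn bube jwyce oxsed
Hunk 4: at line 2 remove [pgrfy] add [pcd,fwtlp] -> 11 lines: aebp tost pcd fwtlp ork jcjmg jstl tgxn bube jwyce oxsed

Answer: aebp
tost
pcd
fwtlp
ork
jcjmg
jstl
tgxn
bube
jwyce
oxsed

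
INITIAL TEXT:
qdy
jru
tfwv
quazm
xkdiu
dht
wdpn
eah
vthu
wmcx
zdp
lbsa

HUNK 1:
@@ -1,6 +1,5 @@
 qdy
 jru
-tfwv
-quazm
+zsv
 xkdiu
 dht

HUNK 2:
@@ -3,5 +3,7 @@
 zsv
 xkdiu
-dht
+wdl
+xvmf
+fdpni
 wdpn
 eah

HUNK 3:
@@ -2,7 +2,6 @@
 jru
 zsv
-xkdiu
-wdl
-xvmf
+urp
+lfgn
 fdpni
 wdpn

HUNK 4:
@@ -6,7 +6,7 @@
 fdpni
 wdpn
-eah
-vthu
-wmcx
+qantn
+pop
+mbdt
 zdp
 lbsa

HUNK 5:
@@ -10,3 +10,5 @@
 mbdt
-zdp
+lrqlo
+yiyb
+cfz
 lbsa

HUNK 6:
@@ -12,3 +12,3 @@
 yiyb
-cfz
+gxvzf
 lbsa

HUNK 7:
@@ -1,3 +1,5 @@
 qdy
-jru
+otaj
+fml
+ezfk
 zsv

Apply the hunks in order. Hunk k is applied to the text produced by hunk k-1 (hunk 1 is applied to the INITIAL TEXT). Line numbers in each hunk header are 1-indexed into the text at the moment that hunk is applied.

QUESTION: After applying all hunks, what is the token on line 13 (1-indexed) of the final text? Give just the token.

Answer: lrqlo

Derivation:
Hunk 1: at line 1 remove [tfwv,quazm] add [zsv] -> 11 lines: qdy jru zsv xkdiu dht wdpn eah vthu wmcx zdp lbsa
Hunk 2: at line 3 remove [dht] add [wdl,xvmf,fdpni] -> 13 lines: qdy jru zsv xkdiu wdl xvmf fdpni wdpn eah vthu wmcx zdp lbsa
Hunk 3: at line 2 remove [xkdiu,wdl,xvmf] add [urp,lfgn] -> 12 lines: qdy jru zsv urp lfgn fdpni wdpn eah vthu wmcx zdp lbsa
Hunk 4: at line 6 remove [eah,vthu,wmcx] add [qantn,pop,mbdt] -> 12 lines: qdy jru zsv urp lfgn fdpni wdpn qantn pop mbdt zdp lbsa
Hunk 5: at line 10 remove [zdp] add [lrqlo,yiyb,cfz] -> 14 lines: qdy jru zsv urp lfgn fdpni wdpn qantn pop mbdt lrqlo yiyb cfz lbsa
Hunk 6: at line 12 remove [cfz] add [gxvzf] -> 14 lines: qdy jru zsv urp lfgn fdpni wdpn qantn pop mbdt lrqlo yiyb gxvzf lbsa
Hunk 7: at line 1 remove [jru] add [otaj,fml,ezfk] -> 16 lines: qdy otaj fml ezfk zsv urp lfgn fdpni wdpn qantn pop mbdt lrqlo yiyb gxvzf lbsa
Final line 13: lrqlo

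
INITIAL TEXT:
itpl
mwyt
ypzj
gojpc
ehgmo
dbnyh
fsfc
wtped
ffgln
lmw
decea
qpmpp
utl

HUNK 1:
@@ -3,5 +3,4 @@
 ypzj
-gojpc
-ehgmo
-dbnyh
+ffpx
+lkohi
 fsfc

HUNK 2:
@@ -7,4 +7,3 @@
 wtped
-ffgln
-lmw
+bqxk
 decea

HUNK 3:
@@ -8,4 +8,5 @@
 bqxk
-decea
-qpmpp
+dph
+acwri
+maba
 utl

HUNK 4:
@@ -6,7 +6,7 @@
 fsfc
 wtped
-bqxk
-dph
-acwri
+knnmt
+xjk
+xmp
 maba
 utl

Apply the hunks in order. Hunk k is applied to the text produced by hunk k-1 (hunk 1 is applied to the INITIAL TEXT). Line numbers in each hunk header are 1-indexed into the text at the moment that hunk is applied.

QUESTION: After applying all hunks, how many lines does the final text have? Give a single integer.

Answer: 12

Derivation:
Hunk 1: at line 3 remove [gojpc,ehgmo,dbnyh] add [ffpx,lkohi] -> 12 lines: itpl mwyt ypzj ffpx lkohi fsfc wtped ffgln lmw decea qpmpp utl
Hunk 2: at line 7 remove [ffgln,lmw] add [bqxk] -> 11 lines: itpl mwyt ypzj ffpx lkohi fsfc wtped bqxk decea qpmpp utl
Hunk 3: at line 8 remove [decea,qpmpp] add [dph,acwri,maba] -> 12 lines: itpl mwyt ypzj ffpx lkohi fsfc wtped bqxk dph acwri maba utl
Hunk 4: at line 6 remove [bqxk,dph,acwri] add [knnmt,xjk,xmp] -> 12 lines: itpl mwyt ypzj ffpx lkohi fsfc wtped knnmt xjk xmp maba utl
Final line count: 12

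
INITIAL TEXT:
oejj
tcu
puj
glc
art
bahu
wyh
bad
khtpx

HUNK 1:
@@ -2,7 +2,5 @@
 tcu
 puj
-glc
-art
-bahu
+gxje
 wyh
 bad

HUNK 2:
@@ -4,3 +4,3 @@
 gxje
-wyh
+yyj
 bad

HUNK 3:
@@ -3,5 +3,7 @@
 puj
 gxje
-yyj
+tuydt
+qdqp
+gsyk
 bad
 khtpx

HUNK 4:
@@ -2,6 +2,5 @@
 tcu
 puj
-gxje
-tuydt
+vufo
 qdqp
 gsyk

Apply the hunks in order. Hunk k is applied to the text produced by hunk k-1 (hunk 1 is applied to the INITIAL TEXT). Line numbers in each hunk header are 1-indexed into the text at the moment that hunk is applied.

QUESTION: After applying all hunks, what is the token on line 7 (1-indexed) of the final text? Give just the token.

Hunk 1: at line 2 remove [glc,art,bahu] add [gxje] -> 7 lines: oejj tcu puj gxje wyh bad khtpx
Hunk 2: at line 4 remove [wyh] add [yyj] -> 7 lines: oejj tcu puj gxje yyj bad khtpx
Hunk 3: at line 3 remove [yyj] add [tuydt,qdqp,gsyk] -> 9 lines: oejj tcu puj gxje tuydt qdqp gsyk bad khtpx
Hunk 4: at line 2 remove [gxje,tuydt] add [vufo] -> 8 lines: oejj tcu puj vufo qdqp gsyk bad khtpx
Final line 7: bad

Answer: bad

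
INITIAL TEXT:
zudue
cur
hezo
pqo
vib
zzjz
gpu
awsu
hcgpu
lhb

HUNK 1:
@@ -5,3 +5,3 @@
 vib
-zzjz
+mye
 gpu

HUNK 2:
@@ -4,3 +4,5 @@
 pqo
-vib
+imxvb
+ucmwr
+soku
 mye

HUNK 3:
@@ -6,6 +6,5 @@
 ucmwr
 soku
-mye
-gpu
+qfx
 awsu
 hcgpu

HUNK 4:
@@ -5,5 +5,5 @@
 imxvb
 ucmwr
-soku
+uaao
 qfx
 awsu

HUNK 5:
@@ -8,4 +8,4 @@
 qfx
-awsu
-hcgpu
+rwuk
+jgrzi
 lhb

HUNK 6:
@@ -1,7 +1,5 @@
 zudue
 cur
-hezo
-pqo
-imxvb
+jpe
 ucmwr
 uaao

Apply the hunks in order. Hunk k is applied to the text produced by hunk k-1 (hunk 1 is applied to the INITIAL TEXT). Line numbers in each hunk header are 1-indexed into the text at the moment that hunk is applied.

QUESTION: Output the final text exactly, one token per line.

Answer: zudue
cur
jpe
ucmwr
uaao
qfx
rwuk
jgrzi
lhb

Derivation:
Hunk 1: at line 5 remove [zzjz] add [mye] -> 10 lines: zudue cur hezo pqo vib mye gpu awsu hcgpu lhb
Hunk 2: at line 4 remove [vib] add [imxvb,ucmwr,soku] -> 12 lines: zudue cur hezo pqo imxvb ucmwr soku mye gpu awsu hcgpu lhb
Hunk 3: at line 6 remove [mye,gpu] add [qfx] -> 11 lines: zudue cur hezo pqo imxvb ucmwr soku qfx awsu hcgpu lhb
Hunk 4: at line 5 remove [soku] add [uaao] -> 11 lines: zudue cur hezo pqo imxvb ucmwr uaao qfx awsu hcgpu lhb
Hunk 5: at line 8 remove [awsu,hcgpu] add [rwuk,jgrzi] -> 11 lines: zudue cur hezo pqo imxvb ucmwr uaao qfx rwuk jgrzi lhb
Hunk 6: at line 1 remove [hezo,pqo,imxvb] add [jpe] -> 9 lines: zudue cur jpe ucmwr uaao qfx rwuk jgrzi lhb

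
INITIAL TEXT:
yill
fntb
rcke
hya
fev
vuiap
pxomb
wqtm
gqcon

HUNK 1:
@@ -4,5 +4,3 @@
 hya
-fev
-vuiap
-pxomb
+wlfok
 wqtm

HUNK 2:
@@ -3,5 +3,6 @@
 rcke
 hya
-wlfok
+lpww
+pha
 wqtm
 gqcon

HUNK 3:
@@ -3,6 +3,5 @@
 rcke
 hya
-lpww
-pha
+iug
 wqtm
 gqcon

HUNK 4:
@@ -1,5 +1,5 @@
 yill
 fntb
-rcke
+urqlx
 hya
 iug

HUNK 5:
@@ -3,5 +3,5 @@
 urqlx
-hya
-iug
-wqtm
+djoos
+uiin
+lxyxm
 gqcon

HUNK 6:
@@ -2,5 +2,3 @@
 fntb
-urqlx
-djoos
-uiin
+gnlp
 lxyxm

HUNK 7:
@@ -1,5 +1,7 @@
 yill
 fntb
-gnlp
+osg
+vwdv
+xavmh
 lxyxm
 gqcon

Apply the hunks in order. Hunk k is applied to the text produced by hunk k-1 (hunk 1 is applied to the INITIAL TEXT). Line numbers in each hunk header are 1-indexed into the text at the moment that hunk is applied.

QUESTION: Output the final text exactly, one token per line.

Answer: yill
fntb
osg
vwdv
xavmh
lxyxm
gqcon

Derivation:
Hunk 1: at line 4 remove [fev,vuiap,pxomb] add [wlfok] -> 7 lines: yill fntb rcke hya wlfok wqtm gqcon
Hunk 2: at line 3 remove [wlfok] add [lpww,pha] -> 8 lines: yill fntb rcke hya lpww pha wqtm gqcon
Hunk 3: at line 3 remove [lpww,pha] add [iug] -> 7 lines: yill fntb rcke hya iug wqtm gqcon
Hunk 4: at line 1 remove [rcke] add [urqlx] -> 7 lines: yill fntb urqlx hya iug wqtm gqcon
Hunk 5: at line 3 remove [hya,iug,wqtm] add [djoos,uiin,lxyxm] -> 7 lines: yill fntb urqlx djoos uiin lxyxm gqcon
Hunk 6: at line 2 remove [urqlx,djoos,uiin] add [gnlp] -> 5 lines: yill fntb gnlp lxyxm gqcon
Hunk 7: at line 1 remove [gnlp] add [osg,vwdv,xavmh] -> 7 lines: yill fntb osg vwdv xavmh lxyxm gqcon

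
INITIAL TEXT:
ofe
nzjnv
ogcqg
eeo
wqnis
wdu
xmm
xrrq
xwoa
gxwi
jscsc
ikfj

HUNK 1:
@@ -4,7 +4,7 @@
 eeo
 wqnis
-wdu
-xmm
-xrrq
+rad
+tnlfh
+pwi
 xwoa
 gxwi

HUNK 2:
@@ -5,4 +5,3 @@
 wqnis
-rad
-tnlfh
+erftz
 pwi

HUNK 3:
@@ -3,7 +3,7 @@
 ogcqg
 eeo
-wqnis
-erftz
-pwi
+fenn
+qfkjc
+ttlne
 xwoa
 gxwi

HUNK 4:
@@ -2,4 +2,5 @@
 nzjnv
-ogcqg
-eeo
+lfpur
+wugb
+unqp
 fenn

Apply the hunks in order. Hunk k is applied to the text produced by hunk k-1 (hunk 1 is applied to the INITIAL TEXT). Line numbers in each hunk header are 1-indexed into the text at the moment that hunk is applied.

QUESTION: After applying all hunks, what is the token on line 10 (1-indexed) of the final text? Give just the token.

Answer: gxwi

Derivation:
Hunk 1: at line 4 remove [wdu,xmm,xrrq] add [rad,tnlfh,pwi] -> 12 lines: ofe nzjnv ogcqg eeo wqnis rad tnlfh pwi xwoa gxwi jscsc ikfj
Hunk 2: at line 5 remove [rad,tnlfh] add [erftz] -> 11 lines: ofe nzjnv ogcqg eeo wqnis erftz pwi xwoa gxwi jscsc ikfj
Hunk 3: at line 3 remove [wqnis,erftz,pwi] add [fenn,qfkjc,ttlne] -> 11 lines: ofe nzjnv ogcqg eeo fenn qfkjc ttlne xwoa gxwi jscsc ikfj
Hunk 4: at line 2 remove [ogcqg,eeo] add [lfpur,wugb,unqp] -> 12 lines: ofe nzjnv lfpur wugb unqp fenn qfkjc ttlne xwoa gxwi jscsc ikfj
Final line 10: gxwi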